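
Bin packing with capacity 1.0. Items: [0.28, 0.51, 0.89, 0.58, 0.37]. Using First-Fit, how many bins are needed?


Place items sequentially using First-Fit:
  Item 0.28 -> new Bin 1
  Item 0.51 -> Bin 1 (now 0.79)
  Item 0.89 -> new Bin 2
  Item 0.58 -> new Bin 3
  Item 0.37 -> Bin 3 (now 0.95)
Total bins used = 3

3


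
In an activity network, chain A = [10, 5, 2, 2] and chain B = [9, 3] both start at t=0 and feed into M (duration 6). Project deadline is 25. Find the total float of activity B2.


Forward pass: ES(B2) = sum of predecessors on chain B = 9
EF = ES + duration = 9 + 3 = 12
Backward pass: LF(M) = deadline = 25; LS(M) = 25 - 6 = 19
LF(B2) = LS(M) - sum(successors on chain B) = 19 - 0 = 19
LS = LF - duration = 19 - 3 = 16
Total float = LS - ES = 16 - 9 = 7

7


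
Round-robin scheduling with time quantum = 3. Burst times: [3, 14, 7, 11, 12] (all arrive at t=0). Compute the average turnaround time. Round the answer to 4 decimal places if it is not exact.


Time quantum = 3
Execution trace:
  J1 runs 3 units, time = 3
  J2 runs 3 units, time = 6
  J3 runs 3 units, time = 9
  J4 runs 3 units, time = 12
  J5 runs 3 units, time = 15
  J2 runs 3 units, time = 18
  J3 runs 3 units, time = 21
  J4 runs 3 units, time = 24
  J5 runs 3 units, time = 27
  J2 runs 3 units, time = 30
  J3 runs 1 units, time = 31
  J4 runs 3 units, time = 34
  J5 runs 3 units, time = 37
  J2 runs 3 units, time = 40
  J4 runs 2 units, time = 42
  J5 runs 3 units, time = 45
  J2 runs 2 units, time = 47
Finish times: [3, 47, 31, 42, 45]
Average turnaround = 168/5 = 33.6

33.6


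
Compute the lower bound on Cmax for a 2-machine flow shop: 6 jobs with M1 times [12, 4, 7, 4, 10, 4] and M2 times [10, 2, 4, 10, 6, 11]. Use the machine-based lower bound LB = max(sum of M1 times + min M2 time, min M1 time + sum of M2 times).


LB1 = sum(M1 times) + min(M2 times) = 41 + 2 = 43
LB2 = min(M1 times) + sum(M2 times) = 4 + 43 = 47
Lower bound = max(LB1, LB2) = max(43, 47) = 47

47


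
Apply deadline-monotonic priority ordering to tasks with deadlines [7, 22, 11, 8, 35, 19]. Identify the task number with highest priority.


Sort tasks by relative deadline (ascending):
  Task 1: deadline = 7
  Task 4: deadline = 8
  Task 3: deadline = 11
  Task 6: deadline = 19
  Task 2: deadline = 22
  Task 5: deadline = 35
Priority order (highest first): [1, 4, 3, 6, 2, 5]
Highest priority task = 1

1


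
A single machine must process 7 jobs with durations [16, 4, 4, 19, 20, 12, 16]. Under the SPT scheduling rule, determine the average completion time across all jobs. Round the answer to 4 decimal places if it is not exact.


Sort jobs by processing time (SPT order): [4, 4, 12, 16, 16, 19, 20]
Compute completion times sequentially:
  Job 1: processing = 4, completes at 4
  Job 2: processing = 4, completes at 8
  Job 3: processing = 12, completes at 20
  Job 4: processing = 16, completes at 36
  Job 5: processing = 16, completes at 52
  Job 6: processing = 19, completes at 71
  Job 7: processing = 20, completes at 91
Sum of completion times = 282
Average completion time = 282/7 = 40.2857

40.2857


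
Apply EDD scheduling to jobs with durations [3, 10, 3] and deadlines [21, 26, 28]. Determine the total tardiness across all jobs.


Sort by due date (EDD order): [(3, 21), (10, 26), (3, 28)]
Compute completion times and tardiness:
  Job 1: p=3, d=21, C=3, tardiness=max(0,3-21)=0
  Job 2: p=10, d=26, C=13, tardiness=max(0,13-26)=0
  Job 3: p=3, d=28, C=16, tardiness=max(0,16-28)=0
Total tardiness = 0

0


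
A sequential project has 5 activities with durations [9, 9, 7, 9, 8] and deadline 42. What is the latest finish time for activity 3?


LF(activity 3) = deadline - sum of successor durations
Successors: activities 4 through 5 with durations [9, 8]
Sum of successor durations = 17
LF = 42 - 17 = 25

25


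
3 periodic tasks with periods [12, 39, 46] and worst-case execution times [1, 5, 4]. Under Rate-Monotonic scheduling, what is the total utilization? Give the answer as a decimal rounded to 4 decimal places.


Compute individual utilizations (exact fractions):
  Task 1: C/T = 1/12 (approx. 0.0833)
  Task 2: C/T = 5/39 (approx. 0.1282)
  Task 3: C/T = 4/46 = 2/23 (approx. 0.087)
Total utilization U = 1/12 + 5/39 + 2/23 = 357/1196
Rounded to 4 decimal places: U = 0.2985
RM (Liu & Layland) bound for 3 tasks = 0.779763; compare with U = 357/1196 (approx. 0.298495)
U <= bound, so schedulable by RM sufficient condition.

0.2985


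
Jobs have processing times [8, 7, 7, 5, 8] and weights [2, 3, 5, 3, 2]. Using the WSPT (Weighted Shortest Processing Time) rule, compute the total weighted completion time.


Compute p/w ratios and sort ascending (WSPT): [(7, 5), (5, 3), (7, 3), (8, 2), (8, 2)]
Compute weighted completion times:
  Job (p=7,w=5): C=7, w*C=5*7=35
  Job (p=5,w=3): C=12, w*C=3*12=36
  Job (p=7,w=3): C=19, w*C=3*19=57
  Job (p=8,w=2): C=27, w*C=2*27=54
  Job (p=8,w=2): C=35, w*C=2*35=70
Total weighted completion time = 252

252


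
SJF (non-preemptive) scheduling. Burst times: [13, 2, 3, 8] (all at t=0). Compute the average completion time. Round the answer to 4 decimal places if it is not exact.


SJF order (ascending): [2, 3, 8, 13]
Completion times:
  Job 1: burst=2, C=2
  Job 2: burst=3, C=5
  Job 3: burst=8, C=13
  Job 4: burst=13, C=26
Average completion = 46/4 = 11.5

11.5


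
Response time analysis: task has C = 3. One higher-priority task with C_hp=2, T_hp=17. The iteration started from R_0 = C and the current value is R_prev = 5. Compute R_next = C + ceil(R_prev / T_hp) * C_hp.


R_next = C + ceil(R_prev / T_hp) * C_hp
ceil(5 / 17) = ceil(0.2941) = 1
Interference = 1 * 2 = 2
R_next = 3 + 2 = 5
R_next = R_prev, so the iteration has converged (response time = 5).

5


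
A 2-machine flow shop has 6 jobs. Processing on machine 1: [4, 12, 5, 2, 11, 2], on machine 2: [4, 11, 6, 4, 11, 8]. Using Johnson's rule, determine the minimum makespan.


Apply Johnson's rule:
  Group 1 (a <= b): [(4, 2, 4), (6, 2, 8), (1, 4, 4), (3, 5, 6), (5, 11, 11)]
  Group 2 (a > b): [(2, 12, 11)]
Optimal job order: [4, 6, 1, 3, 5, 2]
Schedule:
  Job 4: M1 done at 2, M2 done at 6
  Job 6: M1 done at 4, M2 done at 14
  Job 1: M1 done at 8, M2 done at 18
  Job 3: M1 done at 13, M2 done at 24
  Job 5: M1 done at 24, M2 done at 35
  Job 2: M1 done at 36, M2 done at 47
Makespan = 47

47


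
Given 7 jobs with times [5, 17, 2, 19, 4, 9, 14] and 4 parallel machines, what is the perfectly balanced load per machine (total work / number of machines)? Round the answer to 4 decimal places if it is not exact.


Total processing time = 5 + 17 + 2 + 19 + 4 + 9 + 14 = 70
Number of machines = 4
Ideal balanced load = 70 / 4 = 17.5

17.5


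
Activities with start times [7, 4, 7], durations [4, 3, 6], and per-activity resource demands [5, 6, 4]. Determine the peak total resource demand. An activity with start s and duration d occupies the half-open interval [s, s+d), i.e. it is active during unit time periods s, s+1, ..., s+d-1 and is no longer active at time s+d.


Each activity i is active on [start_i, start_i + duration_i).
Compute total resource usage per time slot:
  t=0: active resources = [], total = 0
  t=1: active resources = [], total = 0
  t=2: active resources = [], total = 0
  t=3: active resources = [], total = 0
  t=4: active resources = [6], total = 6
  t=5: active resources = [6], total = 6
  t=6: active resources = [6], total = 6
  t=7: active resources = [5, 4], total = 9
  t=8: active resources = [5, 4], total = 9
  t=9: active resources = [5, 4], total = 9
  t=10: active resources = [5, 4], total = 9
  t=11: active resources = [4], total = 4
  t=12: active resources = [4], total = 4
Peak resource demand = 9

9


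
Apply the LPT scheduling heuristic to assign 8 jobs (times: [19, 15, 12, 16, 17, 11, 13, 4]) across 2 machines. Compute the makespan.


Sort jobs in decreasing order (LPT): [19, 17, 16, 15, 13, 12, 11, 4]
Assign each job to the least loaded machine:
  Machine 1: jobs [19, 15, 12, 11], load = 57
  Machine 2: jobs [17, 16, 13, 4], load = 50
Makespan = max load = 57

57


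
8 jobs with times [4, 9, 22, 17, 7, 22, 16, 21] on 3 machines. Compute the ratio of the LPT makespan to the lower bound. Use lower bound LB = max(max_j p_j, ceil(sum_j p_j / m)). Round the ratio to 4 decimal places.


LPT order: [22, 22, 21, 17, 16, 9, 7, 4]
Machine loads after assignment: [42, 38, 38]
LPT makespan = 42
Lower bound = max(max_job, ceil(total/3)) = max(22, 40) = 40
Ratio = 42 / 40 = 1.05

1.05


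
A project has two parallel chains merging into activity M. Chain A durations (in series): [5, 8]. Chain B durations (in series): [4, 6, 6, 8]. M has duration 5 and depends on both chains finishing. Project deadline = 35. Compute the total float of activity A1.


Forward pass: ES(A1) = sum of predecessors on chain A = 0
EF = ES + duration = 0 + 5 = 5
Backward pass: LF(M) = deadline = 35; LS(M) = 35 - 5 = 30
LF(A1) = LS(M) - sum(successors on chain A) = 30 - 8 = 22
LS = LF - duration = 22 - 5 = 17
Total float = LS - ES = 17 - 0 = 17

17


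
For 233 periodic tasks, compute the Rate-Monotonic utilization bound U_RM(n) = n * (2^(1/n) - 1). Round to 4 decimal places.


Compute 2^(1/233) = 1.0029793100
Subtract 1: 1.0029793100 - 1 = 0.0029793100
Multiply by n: 233 * 0.0029793100 = 0.6941792300
Round to 4 dp: 0.6942

0.6942


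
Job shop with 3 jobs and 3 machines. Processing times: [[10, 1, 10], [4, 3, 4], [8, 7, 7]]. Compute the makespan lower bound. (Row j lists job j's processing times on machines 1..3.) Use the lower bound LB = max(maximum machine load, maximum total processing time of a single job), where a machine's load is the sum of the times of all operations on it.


Machine loads:
  Machine 1: 10 + 4 + 8 = 22
  Machine 2: 1 + 3 + 7 = 11
  Machine 3: 10 + 4 + 7 = 21
Max machine load = 22
Job totals:
  Job 1: 21
  Job 2: 11
  Job 3: 22
Max job total = 22
Lower bound = max(22, 22) = 22

22


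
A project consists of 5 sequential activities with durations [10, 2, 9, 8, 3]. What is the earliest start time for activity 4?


Activity 4 starts after activities 1 through 3 complete.
Predecessor durations: [10, 2, 9]
ES = 10 + 2 + 9 = 21

21


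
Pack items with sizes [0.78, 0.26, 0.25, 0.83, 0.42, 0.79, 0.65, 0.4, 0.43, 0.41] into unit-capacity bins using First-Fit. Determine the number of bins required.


Place items sequentially using First-Fit:
  Item 0.78 -> new Bin 1
  Item 0.26 -> new Bin 2
  Item 0.25 -> Bin 2 (now 0.51)
  Item 0.83 -> new Bin 3
  Item 0.42 -> Bin 2 (now 0.93)
  Item 0.79 -> new Bin 4
  Item 0.65 -> new Bin 5
  Item 0.4 -> new Bin 6
  Item 0.43 -> Bin 6 (now 0.83)
  Item 0.41 -> new Bin 7
Total bins used = 7

7


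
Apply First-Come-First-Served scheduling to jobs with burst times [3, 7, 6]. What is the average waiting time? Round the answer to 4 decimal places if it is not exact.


FCFS order (as given): [3, 7, 6]
Waiting times:
  Job 1: wait = 0
  Job 2: wait = 3
  Job 3: wait = 10
Sum of waiting times = 13
Average waiting time = 13/3 = 4.3333

4.3333


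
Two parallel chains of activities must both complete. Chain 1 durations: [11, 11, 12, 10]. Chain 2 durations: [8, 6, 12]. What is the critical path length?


Path A total = 11 + 11 + 12 + 10 = 44
Path B total = 8 + 6 + 12 = 26
Critical path = longest path = max(44, 26) = 44

44


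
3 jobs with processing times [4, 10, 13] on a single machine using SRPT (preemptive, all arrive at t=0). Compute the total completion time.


Since all jobs arrive at t=0, SRPT equals SPT ordering.
SPT order: [4, 10, 13]
Completion times:
  Job 1: p=4, C=4
  Job 2: p=10, C=14
  Job 3: p=13, C=27
Total completion time = 4 + 14 + 27 = 45

45


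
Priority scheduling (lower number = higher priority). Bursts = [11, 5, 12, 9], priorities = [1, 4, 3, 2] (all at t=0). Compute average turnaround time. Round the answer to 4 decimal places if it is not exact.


Sort by priority (ascending = highest first):
Order: [(1, 11), (2, 9), (3, 12), (4, 5)]
Completion times:
  Priority 1, burst=11, C=11
  Priority 2, burst=9, C=20
  Priority 3, burst=12, C=32
  Priority 4, burst=5, C=37
Average turnaround = 100/4 = 25.0

25.0


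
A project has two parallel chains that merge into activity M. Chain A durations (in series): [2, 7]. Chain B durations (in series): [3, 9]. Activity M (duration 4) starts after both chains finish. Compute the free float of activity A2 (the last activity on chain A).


ES(A2) = sum of predecessors on chain A = 2
EF(A2) = ES + duration = 2 + 7 = 9
Successor of A2 is M. ES(M) = max(sum(A), sum(B)) = max(9, 12) = 12
Free float = ES(successor) - EF(current) = 12 - 9 = 3

3


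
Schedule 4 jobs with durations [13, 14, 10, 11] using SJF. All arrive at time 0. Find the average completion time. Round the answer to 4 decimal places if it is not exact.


SJF order (ascending): [10, 11, 13, 14]
Completion times:
  Job 1: burst=10, C=10
  Job 2: burst=11, C=21
  Job 3: burst=13, C=34
  Job 4: burst=14, C=48
Average completion = 113/4 = 28.25

28.25


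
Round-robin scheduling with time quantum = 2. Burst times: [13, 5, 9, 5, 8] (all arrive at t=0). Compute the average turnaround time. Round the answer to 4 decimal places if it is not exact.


Time quantum = 2
Execution trace:
  J1 runs 2 units, time = 2
  J2 runs 2 units, time = 4
  J3 runs 2 units, time = 6
  J4 runs 2 units, time = 8
  J5 runs 2 units, time = 10
  J1 runs 2 units, time = 12
  J2 runs 2 units, time = 14
  J3 runs 2 units, time = 16
  J4 runs 2 units, time = 18
  J5 runs 2 units, time = 20
  J1 runs 2 units, time = 22
  J2 runs 1 units, time = 23
  J3 runs 2 units, time = 25
  J4 runs 1 units, time = 26
  J5 runs 2 units, time = 28
  J1 runs 2 units, time = 30
  J3 runs 2 units, time = 32
  J5 runs 2 units, time = 34
  J1 runs 2 units, time = 36
  J3 runs 1 units, time = 37
  J1 runs 2 units, time = 39
  J1 runs 1 units, time = 40
Finish times: [40, 23, 37, 26, 34]
Average turnaround = 160/5 = 32.0

32.0


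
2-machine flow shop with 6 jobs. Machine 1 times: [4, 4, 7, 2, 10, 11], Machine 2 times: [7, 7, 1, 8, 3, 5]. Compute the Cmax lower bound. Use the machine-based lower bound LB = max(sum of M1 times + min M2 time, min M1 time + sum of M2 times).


LB1 = sum(M1 times) + min(M2 times) = 38 + 1 = 39
LB2 = min(M1 times) + sum(M2 times) = 2 + 31 = 33
Lower bound = max(LB1, LB2) = max(39, 33) = 39

39


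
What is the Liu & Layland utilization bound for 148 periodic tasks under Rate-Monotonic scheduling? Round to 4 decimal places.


Compute 2^(1/148) = 1.0046944113
Subtract 1: 1.0046944113 - 1 = 0.0046944113
Multiply by n: 148 * 0.0046944113 = 0.6947728724
Round to 4 dp: 0.6948

0.6948


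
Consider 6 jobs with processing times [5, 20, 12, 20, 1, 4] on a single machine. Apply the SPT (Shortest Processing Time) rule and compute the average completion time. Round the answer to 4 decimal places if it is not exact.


Sort jobs by processing time (SPT order): [1, 4, 5, 12, 20, 20]
Compute completion times sequentially:
  Job 1: processing = 1, completes at 1
  Job 2: processing = 4, completes at 5
  Job 3: processing = 5, completes at 10
  Job 4: processing = 12, completes at 22
  Job 5: processing = 20, completes at 42
  Job 6: processing = 20, completes at 62
Sum of completion times = 142
Average completion time = 142/6 = 23.6667

23.6667


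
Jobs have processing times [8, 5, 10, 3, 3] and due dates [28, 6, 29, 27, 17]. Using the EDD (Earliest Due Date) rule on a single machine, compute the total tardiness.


Sort by due date (EDD order): [(5, 6), (3, 17), (3, 27), (8, 28), (10, 29)]
Compute completion times and tardiness:
  Job 1: p=5, d=6, C=5, tardiness=max(0,5-6)=0
  Job 2: p=3, d=17, C=8, tardiness=max(0,8-17)=0
  Job 3: p=3, d=27, C=11, tardiness=max(0,11-27)=0
  Job 4: p=8, d=28, C=19, tardiness=max(0,19-28)=0
  Job 5: p=10, d=29, C=29, tardiness=max(0,29-29)=0
Total tardiness = 0

0


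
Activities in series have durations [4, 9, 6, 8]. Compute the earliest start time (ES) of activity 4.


Activity 4 starts after activities 1 through 3 complete.
Predecessor durations: [4, 9, 6]
ES = 4 + 9 + 6 = 19

19


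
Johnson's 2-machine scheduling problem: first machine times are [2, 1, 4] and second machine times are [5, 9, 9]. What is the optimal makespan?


Apply Johnson's rule:
  Group 1 (a <= b): [(2, 1, 9), (1, 2, 5), (3, 4, 9)]
  Group 2 (a > b): []
Optimal job order: [2, 1, 3]
Schedule:
  Job 2: M1 done at 1, M2 done at 10
  Job 1: M1 done at 3, M2 done at 15
  Job 3: M1 done at 7, M2 done at 24
Makespan = 24

24


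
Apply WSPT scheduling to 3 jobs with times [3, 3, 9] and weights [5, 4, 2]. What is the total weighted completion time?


Compute p/w ratios and sort ascending (WSPT): [(3, 5), (3, 4), (9, 2)]
Compute weighted completion times:
  Job (p=3,w=5): C=3, w*C=5*3=15
  Job (p=3,w=4): C=6, w*C=4*6=24
  Job (p=9,w=2): C=15, w*C=2*15=30
Total weighted completion time = 69

69


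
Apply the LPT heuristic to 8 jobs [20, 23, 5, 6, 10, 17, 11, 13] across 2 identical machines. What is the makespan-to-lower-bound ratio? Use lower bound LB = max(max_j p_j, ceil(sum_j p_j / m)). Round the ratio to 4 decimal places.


LPT order: [23, 20, 17, 13, 11, 10, 6, 5]
Machine loads after assignment: [53, 52]
LPT makespan = 53
Lower bound = max(max_job, ceil(total/2)) = max(23, 53) = 53
Ratio = 53 / 53 = 1.0

1.0


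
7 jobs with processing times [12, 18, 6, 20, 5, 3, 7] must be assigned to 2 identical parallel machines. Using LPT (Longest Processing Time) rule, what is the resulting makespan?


Sort jobs in decreasing order (LPT): [20, 18, 12, 7, 6, 5, 3]
Assign each job to the least loaded machine:
  Machine 1: jobs [20, 7, 6, 3], load = 36
  Machine 2: jobs [18, 12, 5], load = 35
Makespan = max load = 36

36


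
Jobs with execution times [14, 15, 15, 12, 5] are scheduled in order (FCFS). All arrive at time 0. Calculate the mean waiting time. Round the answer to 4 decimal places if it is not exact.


FCFS order (as given): [14, 15, 15, 12, 5]
Waiting times:
  Job 1: wait = 0
  Job 2: wait = 14
  Job 3: wait = 29
  Job 4: wait = 44
  Job 5: wait = 56
Sum of waiting times = 143
Average waiting time = 143/5 = 28.6

28.6


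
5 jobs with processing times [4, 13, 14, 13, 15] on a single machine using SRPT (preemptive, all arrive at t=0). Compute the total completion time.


Since all jobs arrive at t=0, SRPT equals SPT ordering.
SPT order: [4, 13, 13, 14, 15]
Completion times:
  Job 1: p=4, C=4
  Job 2: p=13, C=17
  Job 3: p=13, C=30
  Job 4: p=14, C=44
  Job 5: p=15, C=59
Total completion time = 4 + 17 + 30 + 44 + 59 = 154

154


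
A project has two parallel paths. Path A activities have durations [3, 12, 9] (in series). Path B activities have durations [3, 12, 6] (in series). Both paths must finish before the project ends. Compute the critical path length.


Path A total = 3 + 12 + 9 = 24
Path B total = 3 + 12 + 6 = 21
Critical path = longest path = max(24, 21) = 24

24


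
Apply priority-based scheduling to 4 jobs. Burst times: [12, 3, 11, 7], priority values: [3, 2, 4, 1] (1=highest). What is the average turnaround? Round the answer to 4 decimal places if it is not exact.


Sort by priority (ascending = highest first):
Order: [(1, 7), (2, 3), (3, 12), (4, 11)]
Completion times:
  Priority 1, burst=7, C=7
  Priority 2, burst=3, C=10
  Priority 3, burst=12, C=22
  Priority 4, burst=11, C=33
Average turnaround = 72/4 = 18.0

18.0


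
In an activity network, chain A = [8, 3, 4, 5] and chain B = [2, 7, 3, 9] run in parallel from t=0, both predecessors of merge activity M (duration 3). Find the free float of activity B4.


ES(B4) = sum of predecessors on chain B = 12
EF(B4) = ES + duration = 12 + 9 = 21
Successor of B4 is M. ES(M) = max(sum(A), sum(B)) = max(20, 21) = 21
Free float = ES(successor) - EF(current) = 21 - 21 = 0

0


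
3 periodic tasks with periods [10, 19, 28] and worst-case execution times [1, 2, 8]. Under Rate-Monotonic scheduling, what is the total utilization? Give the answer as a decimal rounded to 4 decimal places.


Compute individual utilizations (exact fractions):
  Task 1: C/T = 1/10 (approx. 0.1)
  Task 2: C/T = 2/19 (approx. 0.1053)
  Task 3: C/T = 8/28 = 2/7 (approx. 0.2857)
Total utilization U = 1/10 + 2/19 + 2/7 = 653/1330
Rounded to 4 decimal places: U = 0.4910
RM (Liu & Layland) bound for 3 tasks = 0.779763; compare with U = 653/1330 (approx. 0.490977)
U <= bound, so schedulable by RM sufficient condition.

0.4910


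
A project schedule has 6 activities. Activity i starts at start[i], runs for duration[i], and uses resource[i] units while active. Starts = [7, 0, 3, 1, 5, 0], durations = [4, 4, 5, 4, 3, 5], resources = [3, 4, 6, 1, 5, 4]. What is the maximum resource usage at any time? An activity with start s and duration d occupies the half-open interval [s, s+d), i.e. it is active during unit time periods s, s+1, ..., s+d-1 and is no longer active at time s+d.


Each activity i is active on [start_i, start_i + duration_i).
Compute total resource usage per time slot:
  t=0: active resources = [4, 4], total = 8
  t=1: active resources = [4, 1, 4], total = 9
  t=2: active resources = [4, 1, 4], total = 9
  t=3: active resources = [4, 6, 1, 4], total = 15
  t=4: active resources = [6, 1, 4], total = 11
  t=5: active resources = [6, 5], total = 11
  t=6: active resources = [6, 5], total = 11
  t=7: active resources = [3, 6, 5], total = 14
  t=8: active resources = [3], total = 3
  t=9: active resources = [3], total = 3
  t=10: active resources = [3], total = 3
Peak resource demand = 15

15


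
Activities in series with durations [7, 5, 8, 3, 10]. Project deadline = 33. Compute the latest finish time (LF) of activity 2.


LF(activity 2) = deadline - sum of successor durations
Successors: activities 3 through 5 with durations [8, 3, 10]
Sum of successor durations = 21
LF = 33 - 21 = 12

12


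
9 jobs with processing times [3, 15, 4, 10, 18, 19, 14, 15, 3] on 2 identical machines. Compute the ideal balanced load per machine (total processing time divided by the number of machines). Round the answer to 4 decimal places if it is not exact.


Total processing time = 3 + 15 + 4 + 10 + 18 + 19 + 14 + 15 + 3 = 101
Number of machines = 2
Ideal balanced load = 101 / 2 = 50.5

50.5


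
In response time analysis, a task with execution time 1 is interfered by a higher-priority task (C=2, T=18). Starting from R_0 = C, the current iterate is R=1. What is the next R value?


R_next = C + ceil(R_prev / T_hp) * C_hp
ceil(1 / 18) = ceil(0.0556) = 1
Interference = 1 * 2 = 2
R_next = 1 + 2 = 3

3


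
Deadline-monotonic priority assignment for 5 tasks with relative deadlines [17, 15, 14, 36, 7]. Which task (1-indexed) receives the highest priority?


Sort tasks by relative deadline (ascending):
  Task 5: deadline = 7
  Task 3: deadline = 14
  Task 2: deadline = 15
  Task 1: deadline = 17
  Task 4: deadline = 36
Priority order (highest first): [5, 3, 2, 1, 4]
Highest priority task = 5

5


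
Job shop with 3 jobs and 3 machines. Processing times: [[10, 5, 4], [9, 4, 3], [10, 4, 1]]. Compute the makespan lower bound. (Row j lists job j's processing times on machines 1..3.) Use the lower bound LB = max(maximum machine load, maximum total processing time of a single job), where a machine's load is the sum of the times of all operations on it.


Machine loads:
  Machine 1: 10 + 9 + 10 = 29
  Machine 2: 5 + 4 + 4 = 13
  Machine 3: 4 + 3 + 1 = 8
Max machine load = 29
Job totals:
  Job 1: 19
  Job 2: 16
  Job 3: 15
Max job total = 19
Lower bound = max(29, 19) = 29

29


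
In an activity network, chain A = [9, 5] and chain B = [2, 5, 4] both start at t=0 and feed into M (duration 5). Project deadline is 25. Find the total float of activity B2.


Forward pass: ES(B2) = sum of predecessors on chain B = 2
EF = ES + duration = 2 + 5 = 7
Backward pass: LF(M) = deadline = 25; LS(M) = 25 - 5 = 20
LF(B2) = LS(M) - sum(successors on chain B) = 20 - 4 = 16
LS = LF - duration = 16 - 5 = 11
Total float = LS - ES = 11 - 2 = 9

9


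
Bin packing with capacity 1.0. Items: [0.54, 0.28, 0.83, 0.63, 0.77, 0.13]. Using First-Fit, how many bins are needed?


Place items sequentially using First-Fit:
  Item 0.54 -> new Bin 1
  Item 0.28 -> Bin 1 (now 0.82)
  Item 0.83 -> new Bin 2
  Item 0.63 -> new Bin 3
  Item 0.77 -> new Bin 4
  Item 0.13 -> Bin 1 (now 0.95)
Total bins used = 4

4


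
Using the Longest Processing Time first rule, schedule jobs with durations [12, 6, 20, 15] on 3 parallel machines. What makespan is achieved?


Sort jobs in decreasing order (LPT): [20, 15, 12, 6]
Assign each job to the least loaded machine:
  Machine 1: jobs [20], load = 20
  Machine 2: jobs [15], load = 15
  Machine 3: jobs [12, 6], load = 18
Makespan = max load = 20

20


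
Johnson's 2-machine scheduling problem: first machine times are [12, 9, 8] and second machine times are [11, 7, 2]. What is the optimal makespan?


Apply Johnson's rule:
  Group 1 (a <= b): []
  Group 2 (a > b): [(1, 12, 11), (2, 9, 7), (3, 8, 2)]
Optimal job order: [1, 2, 3]
Schedule:
  Job 1: M1 done at 12, M2 done at 23
  Job 2: M1 done at 21, M2 done at 30
  Job 3: M1 done at 29, M2 done at 32
Makespan = 32

32


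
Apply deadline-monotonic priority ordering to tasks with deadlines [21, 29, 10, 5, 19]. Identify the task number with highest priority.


Sort tasks by relative deadline (ascending):
  Task 4: deadline = 5
  Task 3: deadline = 10
  Task 5: deadline = 19
  Task 1: deadline = 21
  Task 2: deadline = 29
Priority order (highest first): [4, 3, 5, 1, 2]
Highest priority task = 4

4


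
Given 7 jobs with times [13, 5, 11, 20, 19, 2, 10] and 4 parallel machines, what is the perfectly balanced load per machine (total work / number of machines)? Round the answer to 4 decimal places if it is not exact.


Total processing time = 13 + 5 + 11 + 20 + 19 + 2 + 10 = 80
Number of machines = 4
Ideal balanced load = 80 / 4 = 20.0

20.0


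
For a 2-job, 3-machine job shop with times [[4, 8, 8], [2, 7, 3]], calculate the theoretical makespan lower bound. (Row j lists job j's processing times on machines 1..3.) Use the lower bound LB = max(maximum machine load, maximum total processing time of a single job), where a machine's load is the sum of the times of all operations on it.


Machine loads:
  Machine 1: 4 + 2 = 6
  Machine 2: 8 + 7 = 15
  Machine 3: 8 + 3 = 11
Max machine load = 15
Job totals:
  Job 1: 20
  Job 2: 12
Max job total = 20
Lower bound = max(15, 20) = 20

20


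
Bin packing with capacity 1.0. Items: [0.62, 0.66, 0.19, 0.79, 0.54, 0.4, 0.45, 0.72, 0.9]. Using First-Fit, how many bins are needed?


Place items sequentially using First-Fit:
  Item 0.62 -> new Bin 1
  Item 0.66 -> new Bin 2
  Item 0.19 -> Bin 1 (now 0.81)
  Item 0.79 -> new Bin 3
  Item 0.54 -> new Bin 4
  Item 0.4 -> Bin 4 (now 0.94)
  Item 0.45 -> new Bin 5
  Item 0.72 -> new Bin 6
  Item 0.9 -> new Bin 7
Total bins used = 7

7


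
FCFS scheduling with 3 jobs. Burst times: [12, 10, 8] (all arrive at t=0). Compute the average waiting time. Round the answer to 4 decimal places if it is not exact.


FCFS order (as given): [12, 10, 8]
Waiting times:
  Job 1: wait = 0
  Job 2: wait = 12
  Job 3: wait = 22
Sum of waiting times = 34
Average waiting time = 34/3 = 11.3333

11.3333


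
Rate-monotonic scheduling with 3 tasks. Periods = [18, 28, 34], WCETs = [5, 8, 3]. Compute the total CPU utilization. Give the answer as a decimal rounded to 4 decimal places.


Compute individual utilizations (exact fractions):
  Task 1: C/T = 5/18 (approx. 0.2778)
  Task 2: C/T = 8/28 = 2/7 (approx. 0.2857)
  Task 3: C/T = 3/34 (approx. 0.0882)
Total utilization U = 5/18 + 2/7 + 3/34 = 698/1071
Rounded to 4 decimal places: U = 0.6517
RM (Liu & Layland) bound for 3 tasks = 0.779763; compare with U = 698/1071 (approx. 0.651727)
U <= bound, so schedulable by RM sufficient condition.

0.6517


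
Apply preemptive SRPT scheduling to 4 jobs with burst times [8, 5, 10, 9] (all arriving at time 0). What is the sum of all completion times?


Since all jobs arrive at t=0, SRPT equals SPT ordering.
SPT order: [5, 8, 9, 10]
Completion times:
  Job 1: p=5, C=5
  Job 2: p=8, C=13
  Job 3: p=9, C=22
  Job 4: p=10, C=32
Total completion time = 5 + 13 + 22 + 32 = 72

72


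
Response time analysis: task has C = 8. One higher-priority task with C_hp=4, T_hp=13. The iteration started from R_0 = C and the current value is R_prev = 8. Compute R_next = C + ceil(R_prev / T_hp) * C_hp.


R_next = C + ceil(R_prev / T_hp) * C_hp
ceil(8 / 13) = ceil(0.6154) = 1
Interference = 1 * 4 = 4
R_next = 8 + 4 = 12

12


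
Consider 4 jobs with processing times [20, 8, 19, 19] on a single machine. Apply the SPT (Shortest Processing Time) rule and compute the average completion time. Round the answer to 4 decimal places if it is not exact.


Sort jobs by processing time (SPT order): [8, 19, 19, 20]
Compute completion times sequentially:
  Job 1: processing = 8, completes at 8
  Job 2: processing = 19, completes at 27
  Job 3: processing = 19, completes at 46
  Job 4: processing = 20, completes at 66
Sum of completion times = 147
Average completion time = 147/4 = 36.75

36.75


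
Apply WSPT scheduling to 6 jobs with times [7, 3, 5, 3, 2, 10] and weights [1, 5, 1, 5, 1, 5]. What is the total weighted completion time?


Compute p/w ratios and sort ascending (WSPT): [(3, 5), (3, 5), (2, 1), (10, 5), (5, 1), (7, 1)]
Compute weighted completion times:
  Job (p=3,w=5): C=3, w*C=5*3=15
  Job (p=3,w=5): C=6, w*C=5*6=30
  Job (p=2,w=1): C=8, w*C=1*8=8
  Job (p=10,w=5): C=18, w*C=5*18=90
  Job (p=5,w=1): C=23, w*C=1*23=23
  Job (p=7,w=1): C=30, w*C=1*30=30
Total weighted completion time = 196

196


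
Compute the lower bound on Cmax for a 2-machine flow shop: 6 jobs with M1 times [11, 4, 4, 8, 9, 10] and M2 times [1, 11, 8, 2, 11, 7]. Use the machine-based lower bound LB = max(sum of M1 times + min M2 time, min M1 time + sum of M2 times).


LB1 = sum(M1 times) + min(M2 times) = 46 + 1 = 47
LB2 = min(M1 times) + sum(M2 times) = 4 + 40 = 44
Lower bound = max(LB1, LB2) = max(47, 44) = 47

47


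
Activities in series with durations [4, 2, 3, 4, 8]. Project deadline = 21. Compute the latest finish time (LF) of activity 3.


LF(activity 3) = deadline - sum of successor durations
Successors: activities 4 through 5 with durations [4, 8]
Sum of successor durations = 12
LF = 21 - 12 = 9

9


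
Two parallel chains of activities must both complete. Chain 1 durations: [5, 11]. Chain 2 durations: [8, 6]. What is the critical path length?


Path A total = 5 + 11 = 16
Path B total = 8 + 6 = 14
Critical path = longest path = max(16, 14) = 16

16


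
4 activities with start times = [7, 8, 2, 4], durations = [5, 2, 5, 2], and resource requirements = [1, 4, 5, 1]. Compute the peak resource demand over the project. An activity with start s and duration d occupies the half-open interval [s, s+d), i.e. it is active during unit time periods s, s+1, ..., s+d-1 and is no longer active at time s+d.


Each activity i is active on [start_i, start_i + duration_i).
Compute total resource usage per time slot:
  t=0: active resources = [], total = 0
  t=1: active resources = [], total = 0
  t=2: active resources = [5], total = 5
  t=3: active resources = [5], total = 5
  t=4: active resources = [5, 1], total = 6
  t=5: active resources = [5, 1], total = 6
  t=6: active resources = [5], total = 5
  t=7: active resources = [1], total = 1
  t=8: active resources = [1, 4], total = 5
  t=9: active resources = [1, 4], total = 5
  t=10: active resources = [1], total = 1
  t=11: active resources = [1], total = 1
Peak resource demand = 6

6


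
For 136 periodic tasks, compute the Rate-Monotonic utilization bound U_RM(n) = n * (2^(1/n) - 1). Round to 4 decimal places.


Compute 2^(1/136) = 1.0051096806
Subtract 1: 1.0051096806 - 1 = 0.0051096806
Multiply by n: 136 * 0.0051096806 = 0.6949165616
Round to 4 dp: 0.6949

0.6949


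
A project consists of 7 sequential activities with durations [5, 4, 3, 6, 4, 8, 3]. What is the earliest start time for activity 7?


Activity 7 starts after activities 1 through 6 complete.
Predecessor durations: [5, 4, 3, 6, 4, 8]
ES = 5 + 4 + 3 + 6 + 4 + 8 = 30

30


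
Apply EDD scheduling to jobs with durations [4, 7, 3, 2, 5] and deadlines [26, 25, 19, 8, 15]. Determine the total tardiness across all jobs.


Sort by due date (EDD order): [(2, 8), (5, 15), (3, 19), (7, 25), (4, 26)]
Compute completion times and tardiness:
  Job 1: p=2, d=8, C=2, tardiness=max(0,2-8)=0
  Job 2: p=5, d=15, C=7, tardiness=max(0,7-15)=0
  Job 3: p=3, d=19, C=10, tardiness=max(0,10-19)=0
  Job 4: p=7, d=25, C=17, tardiness=max(0,17-25)=0
  Job 5: p=4, d=26, C=21, tardiness=max(0,21-26)=0
Total tardiness = 0

0


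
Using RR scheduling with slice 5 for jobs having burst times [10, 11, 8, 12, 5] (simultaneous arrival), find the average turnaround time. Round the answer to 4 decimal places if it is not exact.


Time quantum = 5
Execution trace:
  J1 runs 5 units, time = 5
  J2 runs 5 units, time = 10
  J3 runs 5 units, time = 15
  J4 runs 5 units, time = 20
  J5 runs 5 units, time = 25
  J1 runs 5 units, time = 30
  J2 runs 5 units, time = 35
  J3 runs 3 units, time = 38
  J4 runs 5 units, time = 43
  J2 runs 1 units, time = 44
  J4 runs 2 units, time = 46
Finish times: [30, 44, 38, 46, 25]
Average turnaround = 183/5 = 36.6

36.6


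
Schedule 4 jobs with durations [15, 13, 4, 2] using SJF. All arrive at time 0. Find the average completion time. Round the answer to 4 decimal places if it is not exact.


SJF order (ascending): [2, 4, 13, 15]
Completion times:
  Job 1: burst=2, C=2
  Job 2: burst=4, C=6
  Job 3: burst=13, C=19
  Job 4: burst=15, C=34
Average completion = 61/4 = 15.25

15.25


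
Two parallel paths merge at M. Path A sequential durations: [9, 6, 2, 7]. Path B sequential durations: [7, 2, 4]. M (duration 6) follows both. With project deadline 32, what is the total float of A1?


Forward pass: ES(A1) = sum of predecessors on chain A = 0
EF = ES + duration = 0 + 9 = 9
Backward pass: LF(M) = deadline = 32; LS(M) = 32 - 6 = 26
LF(A1) = LS(M) - sum(successors on chain A) = 26 - 15 = 11
LS = LF - duration = 11 - 9 = 2
Total float = LS - ES = 2 - 0 = 2

2


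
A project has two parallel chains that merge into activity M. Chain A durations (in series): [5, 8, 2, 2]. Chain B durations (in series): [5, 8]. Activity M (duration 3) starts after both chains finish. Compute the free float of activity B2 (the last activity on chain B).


ES(B2) = sum of predecessors on chain B = 5
EF(B2) = ES + duration = 5 + 8 = 13
Successor of B2 is M. ES(M) = max(sum(A), sum(B)) = max(17, 13) = 17
Free float = ES(successor) - EF(current) = 17 - 13 = 4

4


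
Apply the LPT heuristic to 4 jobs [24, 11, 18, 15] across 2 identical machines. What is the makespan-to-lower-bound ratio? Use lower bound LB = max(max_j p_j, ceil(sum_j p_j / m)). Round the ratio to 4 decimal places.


LPT order: [24, 18, 15, 11]
Machine loads after assignment: [35, 33]
LPT makespan = 35
Lower bound = max(max_job, ceil(total/2)) = max(24, 34) = 34
Ratio = 35 / 34 = 1.0294

1.0294


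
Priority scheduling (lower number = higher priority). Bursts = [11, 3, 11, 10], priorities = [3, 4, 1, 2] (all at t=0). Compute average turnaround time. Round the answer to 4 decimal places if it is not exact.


Sort by priority (ascending = highest first):
Order: [(1, 11), (2, 10), (3, 11), (4, 3)]
Completion times:
  Priority 1, burst=11, C=11
  Priority 2, burst=10, C=21
  Priority 3, burst=11, C=32
  Priority 4, burst=3, C=35
Average turnaround = 99/4 = 24.75

24.75


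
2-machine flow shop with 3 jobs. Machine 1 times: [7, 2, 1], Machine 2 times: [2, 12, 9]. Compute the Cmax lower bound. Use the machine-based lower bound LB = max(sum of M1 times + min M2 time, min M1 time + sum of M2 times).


LB1 = sum(M1 times) + min(M2 times) = 10 + 2 = 12
LB2 = min(M1 times) + sum(M2 times) = 1 + 23 = 24
Lower bound = max(LB1, LB2) = max(12, 24) = 24

24


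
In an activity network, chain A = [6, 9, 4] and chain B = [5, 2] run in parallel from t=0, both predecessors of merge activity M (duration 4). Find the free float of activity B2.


ES(B2) = sum of predecessors on chain B = 5
EF(B2) = ES + duration = 5 + 2 = 7
Successor of B2 is M. ES(M) = max(sum(A), sum(B)) = max(19, 7) = 19
Free float = ES(successor) - EF(current) = 19 - 7 = 12

12


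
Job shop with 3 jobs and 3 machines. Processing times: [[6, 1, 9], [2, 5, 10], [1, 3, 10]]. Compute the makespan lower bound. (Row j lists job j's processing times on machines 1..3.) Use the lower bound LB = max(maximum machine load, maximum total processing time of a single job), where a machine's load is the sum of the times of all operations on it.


Machine loads:
  Machine 1: 6 + 2 + 1 = 9
  Machine 2: 1 + 5 + 3 = 9
  Machine 3: 9 + 10 + 10 = 29
Max machine load = 29
Job totals:
  Job 1: 16
  Job 2: 17
  Job 3: 14
Max job total = 17
Lower bound = max(29, 17) = 29

29


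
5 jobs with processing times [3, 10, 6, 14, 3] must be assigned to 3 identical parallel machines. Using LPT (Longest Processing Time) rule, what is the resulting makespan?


Sort jobs in decreasing order (LPT): [14, 10, 6, 3, 3]
Assign each job to the least loaded machine:
  Machine 1: jobs [14], load = 14
  Machine 2: jobs [10], load = 10
  Machine 3: jobs [6, 3, 3], load = 12
Makespan = max load = 14

14


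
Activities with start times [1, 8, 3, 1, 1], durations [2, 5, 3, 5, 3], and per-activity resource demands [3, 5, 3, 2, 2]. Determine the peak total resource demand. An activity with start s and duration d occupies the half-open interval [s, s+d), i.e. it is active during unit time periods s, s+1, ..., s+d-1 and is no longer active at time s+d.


Each activity i is active on [start_i, start_i + duration_i).
Compute total resource usage per time slot:
  t=0: active resources = [], total = 0
  t=1: active resources = [3, 2, 2], total = 7
  t=2: active resources = [3, 2, 2], total = 7
  t=3: active resources = [3, 2, 2], total = 7
  t=4: active resources = [3, 2], total = 5
  t=5: active resources = [3, 2], total = 5
  t=6: active resources = [], total = 0
  t=7: active resources = [], total = 0
  t=8: active resources = [5], total = 5
  t=9: active resources = [5], total = 5
  t=10: active resources = [5], total = 5
  t=11: active resources = [5], total = 5
  t=12: active resources = [5], total = 5
Peak resource demand = 7

7


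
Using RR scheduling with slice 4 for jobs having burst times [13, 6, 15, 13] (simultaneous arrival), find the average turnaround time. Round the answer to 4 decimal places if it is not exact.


Time quantum = 4
Execution trace:
  J1 runs 4 units, time = 4
  J2 runs 4 units, time = 8
  J3 runs 4 units, time = 12
  J4 runs 4 units, time = 16
  J1 runs 4 units, time = 20
  J2 runs 2 units, time = 22
  J3 runs 4 units, time = 26
  J4 runs 4 units, time = 30
  J1 runs 4 units, time = 34
  J3 runs 4 units, time = 38
  J4 runs 4 units, time = 42
  J1 runs 1 units, time = 43
  J3 runs 3 units, time = 46
  J4 runs 1 units, time = 47
Finish times: [43, 22, 46, 47]
Average turnaround = 158/4 = 39.5

39.5


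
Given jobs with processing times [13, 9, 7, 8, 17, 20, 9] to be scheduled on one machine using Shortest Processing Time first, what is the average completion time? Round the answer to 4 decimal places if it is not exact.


Sort jobs by processing time (SPT order): [7, 8, 9, 9, 13, 17, 20]
Compute completion times sequentially:
  Job 1: processing = 7, completes at 7
  Job 2: processing = 8, completes at 15
  Job 3: processing = 9, completes at 24
  Job 4: processing = 9, completes at 33
  Job 5: processing = 13, completes at 46
  Job 6: processing = 17, completes at 63
  Job 7: processing = 20, completes at 83
Sum of completion times = 271
Average completion time = 271/7 = 38.7143

38.7143


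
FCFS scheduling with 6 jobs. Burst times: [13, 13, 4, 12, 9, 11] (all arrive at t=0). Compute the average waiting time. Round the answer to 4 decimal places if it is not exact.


FCFS order (as given): [13, 13, 4, 12, 9, 11]
Waiting times:
  Job 1: wait = 0
  Job 2: wait = 13
  Job 3: wait = 26
  Job 4: wait = 30
  Job 5: wait = 42
  Job 6: wait = 51
Sum of waiting times = 162
Average waiting time = 162/6 = 27.0

27.0
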